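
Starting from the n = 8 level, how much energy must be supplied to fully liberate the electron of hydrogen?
0.213 eV

The ionization energy is the energy needed to remove the electron completely (n → ∞).

For hydrogen, E_n = -13.6057 eV / n².

At n = 8: E_8 = -13.6057 / 8² = -0.212589 eV
At n = ∞: E_∞ = 0 eV

Ionization energy = E_∞ - E_8 = 0 - (-0.212589) = 0.212589 eV
Ionization energy ≈ 0.213 eV

This is also called the binding energy of the electron in state n = 8.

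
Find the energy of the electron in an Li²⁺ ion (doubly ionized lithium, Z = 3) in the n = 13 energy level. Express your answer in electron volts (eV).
-0.72456 eV

The energy levels of a hydrogen-like atom are given by:
E_n = -13.6057 Z² / n² eV  (with Z = 3 for Li²⁺)

For n = 13:
E_13 = -13.6057 × 3² / 13²
E_13 = -13.6057 × 9 / 169
E_13 = -0.72456 eV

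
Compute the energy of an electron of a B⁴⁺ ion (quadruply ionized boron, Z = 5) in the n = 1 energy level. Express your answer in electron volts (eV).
-340.142500 eV

The energy levels of a hydrogen-like atom are given by:
E_n = -13.6057 Z² / n² eV  (with Z = 5 for B⁴⁺)

For n = 1:
E_1 = -13.6057 × 5² / 1²
E_1 = -13.6057 × 25 / 1
E_1 = -340.142500 eV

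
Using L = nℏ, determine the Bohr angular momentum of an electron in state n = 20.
2.1091e-33 J·s (or 20ℏ)

In the Bohr model, angular momentum is quantized:
L = nℏ

where ℏ = h/(2π) = 1.054572e-34 J·s

For n = 20:
L = 20 × 1.054572e-34 J·s
L = 2.1091e-33 J·s

This can also be written as L = 20ℏ.
The angular momentum is an integer multiple of the reduced Planck constant.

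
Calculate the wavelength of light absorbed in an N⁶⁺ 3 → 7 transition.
20.503465 nm

First, find the transition energy using E_n = -13.6057 Z² / n² eV:
E_3 = -13.6057 × 7² / 3² = -74.07547778 eV
E_7 = -13.6057 × 7² / 7² = -13.60570000 eV

Photon energy: |ΔE| = |E_7 - E_3| = 60.46977778 eV

Convert to wavelength using E = hc/λ with hc = 1239.84 eV·nm:
λ = hc/E = 1239.84 eV·nm / 60.46977778 eV
λ = 20.503465 nm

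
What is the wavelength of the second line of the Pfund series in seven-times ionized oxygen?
72.675767 nm

The lines of a series are numbered from the longest wavelength (smallest ΔE) outward; the second line is the transition from n = n_f + 2 to n_f.
The Pfund series has all transitions ending at n_f = 5.

For O⁷⁺ (Z = 8), the second line (β-line) is the jump from n = 7 to n = 5:
E_7 = -13.6057 × 8² / 7² = -17.77071020 eV
E_5 = -13.6057 × 8² / 5² = -34.83059200 eV
ΔE = E_7 - E_5 = 17.05988180 eV

λ = hc/E = 1239.84 eV·nm / 17.05988180 eV
λ = 72.675767 nm

This is the β-line of the Pfund series in O⁷⁺.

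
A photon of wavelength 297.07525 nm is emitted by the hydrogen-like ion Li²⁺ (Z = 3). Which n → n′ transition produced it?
n = 13 → n = 5

First, find the photon energy from the wavelength (hc = 1239.84 eV·nm):
E = hc/λ = 1239.84 eV·nm / 297.07525 nm = 4.1734880 eV

The energy levels of Li²⁺ satisfy E_n = -13.6057 × 3² / n² eV, so an emission n_i → n_f releases
ΔE = 13.6057 × 3² × (1/n_f² − 1/n_i²) eV.

Setting ΔE equal to the photon energy:
1/n_f² − 1/n_i² = 4.1734880 / (13.6057 × 3²) = 0.034082839

Since 1/n_i² must be positive, we need 1/n_f² > 0.034082839, i.e. n_f ≤ 5. For each allowed n_f, solve n_i = (1/n_f² − 0.034082839)^(−1/2) and check whether it is a whole number:
  n_f = 1: 1/n_i² = 1.000000000 − 0.034082839 = 0.965917161 → n_i = 1.017  (not an integer) ✗
  n_f = 2: 1/n_i² = 0.250000000 − 0.034082839 = 0.215917161 → n_i = 2.152  (not an integer) ✗
  n_f = 3: 1/n_i² = 0.111111111 − 0.034082839 = 0.077028272 → n_i = 3.603  (not an integer) ✗
  n_f = 4: 1/n_i² = 0.062500000 − 0.034082839 = 0.028417161 → n_i = 5.932  (not an integer) ✗
  n_f = 5: 1/n_i² = 0.040000000 − 0.034082839 = 0.005917161 → n_i = 13.000  → integer, n_i = 13 ✓

Only n_f = 5 gives an integer upper level, n_i = 13.

The transition is from n = 13 to n = 5 (emission).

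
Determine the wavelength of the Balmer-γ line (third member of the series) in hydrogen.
433.9358 nm

The lines of a series are numbered from the longest wavelength (smallest ΔE) outward; the third line is the transition from n = n_f + 3 to n_f.
The Balmer series has all transitions ending at n_f = 2.

For H, the third line (γ-line) is the jump from n = 5 to n = 2:
E_5 = -13.6057 / 5² = -0.54422800 eV
E_2 = -13.6057 / 2² = -3.40142500 eV
ΔE = E_5 - E_2 = 2.85719700 eV

λ = hc/E = 1239.84 eV·nm / 2.85719700 eV
λ = 433.9358 nm

This is the γ-line of the Balmer series in H.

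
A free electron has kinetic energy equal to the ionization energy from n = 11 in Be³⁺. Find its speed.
7.96e+05 m/s (or 0.2654% of c)

The binding energy at n = 11 for Be³⁺ is:
E_11 = -13.6057 × 4²/11² = -1.799101 eV
|E_11| = 1.799101 eV

Convert to Joules:
KE = 1.799101 eV × (1.602177 × 10⁻¹⁹ J/eV) = 2.8825e-19 J

Using KE = ½mv²:
v = √(2·KE/m_e)
v = √(2 × 2.8825e-19 J / 9.10938 × 10⁻³¹ kg)
v = 7.96e+05 m/s

This is approximately 0.2654% the speed of light.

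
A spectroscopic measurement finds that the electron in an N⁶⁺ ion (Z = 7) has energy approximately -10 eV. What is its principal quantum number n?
n = 8

The exact energy levels follow E_n = -13.6057 Z² / n² eV with Z = 7.

The measured value (-10 eV) is reported to only 2 significant figures, so we must test candidate n values and see which one matches to that precision.

Candidate energies:
  n = 6:  E = -13.6057 × 7² / 6² = -18.51887 eV
  n = 7:  E = -13.6057 × 7² / 7² = -13.60570 eV
  n = 8:  E = -13.6057 × 7² / 8² = -10.41686 eV  ← matches
  n = 9:  E = -13.6057 × 7² / 9² = -8.23061 eV
  n = 10:  E = -13.6057 × 7² / 10² = -6.66679 eV

Checking against the measurement of -10 eV (2 sig figs), only n = 8 agrees:
E_8 = -10.41686 eV, which rounds to -10 eV ✓

Therefore n = 8.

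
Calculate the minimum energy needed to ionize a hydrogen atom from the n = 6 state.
0.378 eV

The ionization energy is the energy needed to remove the electron completely (n → ∞).

For hydrogen, E_n = -13.6057 eV / n².

At n = 6: E_6 = -13.6057 / 6² = -0.377936 eV
At n = ∞: E_∞ = 0 eV

Ionization energy = E_∞ - E_6 = 0 - (-0.377936) = 0.377936 eV
Ionization energy ≈ 0.378 eV

This is also called the binding energy of the electron in state n = 6.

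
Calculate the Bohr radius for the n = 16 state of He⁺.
6.77347 nm (or 67.73468 Å)

The Bohr radius formula is:
r_n = n² a₀ / Z

where a₀ = 0.05291772 nm is the Bohr radius.

For He⁺ (Z = 2) at n = 16:
r_16 = 16² × 0.05291772 nm / 2
r_16 = 256 × 0.05291772 nm / 2
r_16 = 13.546936 nm / 2
r_16 = 6.77347 nm

The electron orbits at approximately 6.77347 nm from the nucleus.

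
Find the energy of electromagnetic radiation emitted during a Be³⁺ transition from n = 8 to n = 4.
10.20 eV

The energy levels are E_n = -13.6057 Z² eV / n².

Energy at n = 8: E_8 = -13.6057 × 4² / 8² = -3.40143 eV
Energy at n = 4: E_4 = -13.6057 × 4² / 4² = -13.60570 eV

For emission (electron falling to lower state), the photon energy is:
E_photon = E_8 - E_4 = |-3.40143 - (-13.60570)|
E_photon = 10.20 eV

This energy is carried away by the emitted photon.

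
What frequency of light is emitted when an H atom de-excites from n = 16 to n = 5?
1.1874e+14 Hz

First, find the transition energy:
E_16 = -13.6057 / 16² = -0.05314727 eV
E_5 = -13.6057 / 5² = -0.54422800 eV
|ΔE| = |E_5 - E_16| = 0.49108073 eV

Convert to Joules: E = 0.49108073 eV × (1.602177 × 10⁻¹⁹ J/eV) = 7.867983e-20 J

Using E = hf:
f = E/h = 7.867983e-20 J / (6.62607 × 10⁻³⁴ J·s)
f = 1.1874e+14 Hz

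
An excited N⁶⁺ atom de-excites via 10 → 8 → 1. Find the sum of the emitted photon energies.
660.01251 eV

The energy levels of N⁶⁺ are E_n = -13.6057 × 7² / n² eV.

First transition (10 → 8):
ΔE₁ = |E_8 - E_10|
ΔE₁ = |-10.41686406250 - (-6.66679300000)| = 3.75007106 eV

Second transition (8 → 1):
ΔE₂ = |E_1 - E_8|
ΔE₂ = |-666.67930000000 - (-10.41686406250)| = 656.26243594 eV

Total energy released:
E_total = ΔE₁ + ΔE₂ = 3.75007106 + 656.26243594 = 660.01251 eV

Note: This equals the direct transition 10 → 1: 660.01251 eV ✓
Energy is conserved regardless of the path taken.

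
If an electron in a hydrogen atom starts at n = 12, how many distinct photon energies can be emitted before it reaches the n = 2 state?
55

The electron can occupy levels n = 2, 3, ..., 12 during de-excitation — that is m = 12 - 2 + 1 = 11 distinct levels.

The number of distinct spectral lines equals the number of ways to choose 2 of these m levels (each pair gives one possible emission transition):

Number of lines = m(m-1)/2 = 11×10/2 = 55

These correspond to all possible transitions between the 11 levels:
12 → 11, 12 → 10, 12 → 9, 12 → 8, 12 → 7, 12 → 6, 12 → 5, 12 → 4...

Each transition produces a photon with a unique energy (and thus wavelength). This count does not depend on Z.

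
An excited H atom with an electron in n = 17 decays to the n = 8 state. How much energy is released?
0.165511 eV

The energy levels are E_n = -13.6057 eV / n².

Energy at n = 17: E_17 = -13.6057 / 17² = -0.047078547 eV
Energy at n = 8: E_8 = -13.6057 / 8² = -0.212589063 eV

For emission (electron falling to lower state), the photon energy is:
E_photon = E_17 - E_8 = |-0.047078547 - (-0.212589063)|
E_photon = 0.165511 eV

This energy is carried away by the emitted photon.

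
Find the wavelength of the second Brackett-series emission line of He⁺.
656.1109 nm

The lines of a series are numbered from the longest wavelength (smallest ΔE) outward; the second line is the transition from n = n_f + 2 to n_f.
The Brackett series has all transitions ending at n_f = 4.

For He⁺ (Z = 2), the second line (β-line) is the jump from n = 6 to n = 4:
E_6 = -13.6057 × 2² / 6² = -1.51174444 eV
E_4 = -13.6057 × 2² / 4² = -3.40142500 eV
ΔE = E_6 - E_4 = 1.88968056 eV

λ = hc/E = 1239.84 eV·nm / 1.88968056 eV
λ = 656.1109 nm

This is the β-line of the Brackett series in He⁺.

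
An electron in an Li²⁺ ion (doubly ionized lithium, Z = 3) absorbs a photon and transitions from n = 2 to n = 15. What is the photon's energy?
30.0686 eV

The energy levels of a hydrogen-like atom are E_n = -13.6057 Z² eV / n².

Energy at n = 2: E_2 = -13.6057 × 3² / 2² = -30.6128250 eV
Energy at n = 15: E_15 = -13.6057 × 3² / 15² = -0.5442280 eV

The excitation energy is the difference:
ΔE = E_15 - E_2
ΔE = -0.5442280 - (-30.6128250)
ΔE = 30.0686 eV

Since this is positive, energy must be absorbed (photon absorption).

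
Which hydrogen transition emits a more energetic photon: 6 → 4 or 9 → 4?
9 → 4

Calculate the energy for each transition:

Transition 6 → 4:
ΔE₁ = |E_4 - E_6| = |-13.6057/4² - (-13.6057/6²)|
ΔE₁ = |-0.850356250 - (-0.377936111)| = 0.472420 eV

Transition 9 → 4:
ΔE₂ = |E_4 - E_9| = |-13.6057/4² - (-13.6057/9²)|
ΔE₂ = |-0.850356250 - (-0.167971605)| = 0.682385 eV

Since 0.682385 eV > 0.472420 eV, the transition 9 → 4 emits the more energetic photon.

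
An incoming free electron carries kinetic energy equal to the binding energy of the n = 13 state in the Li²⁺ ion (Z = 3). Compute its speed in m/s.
5.05e+05 m/s (or 0.168402% of c)

The binding energy at n = 13 for Li²⁺ is:
E_13 = -13.6057 × 3²/13² = -0.72456391 eV
|E_13| = 0.72456391 eV

Convert to Joules:
KE = 0.72456391 eV × (1.602177 × 10⁻¹⁹ J/eV) = 1.1609e-19 J

Using KE = ½mv²:
v = √(2·KE/m_e)
v = √(2 × 1.1609e-19 J / 9.10938 × 10⁻³¹ kg)
v = 5.05e+05 m/s

This is approximately 0.168402% the speed of light.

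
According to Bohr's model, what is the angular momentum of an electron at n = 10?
1.05e-33 J·s (or 10ℏ)

In the Bohr model, angular momentum is quantized:
L = nℏ

where ℏ = h/(2π) = 1.0546e-34 J·s

For n = 10:
L = 10 × 1.0546e-34 J·s
L = 1.05e-33 J·s

This can also be written as L = 10ℏ.
The angular momentum is an integer multiple of the reduced Planck constant.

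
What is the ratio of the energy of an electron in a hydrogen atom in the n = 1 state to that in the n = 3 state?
9.00

Using E_n = -13.6057 Z² / n² eV with Z = 1:

E_1 = -13.6057 / 1² = -13.6057 / 1 = -13.60570000 eV
E_3 = -13.6057 / 3² = -13.6057 / 9 = -1.51174444 eV

The ratio is:
E_1/E_3 = (-13.60570000) / (-1.51174444)
E_1/E_3 = (-13.6057/1) / (-13.6057/9)
E_1/E_3 = 9/1
E_1/E_3 = 9.00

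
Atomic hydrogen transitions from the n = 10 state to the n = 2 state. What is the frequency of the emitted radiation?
7.90e+14 Hz

First, find the transition energy:
E_10 = -13.6057 / 10² = -0.13606 eV
E_2 = -13.6057 / 2² = -3.40143 eV
|ΔE| = |E_2 - E_10| = 3.26537 eV

Convert to Joules: E = 3.26537 eV × (1.602177 × 10⁻¹⁹ J/eV) = 5.2317e-19 J

Using E = hf:
f = E/h = 5.2317e-19 J / (6.62607 × 10⁻³⁴ J·s)
f = 7.90e+14 Hz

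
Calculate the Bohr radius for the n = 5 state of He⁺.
0.6615 nm (or 6.6147 Å)

The Bohr radius formula is:
r_n = n² a₀ / Z

where a₀ = 0.0529177 nm is the Bohr radius.

For He⁺ (Z = 2) at n = 5:
r_5 = 5² × 0.0529177 nm / 2
r_5 = 25 × 0.0529177 nm / 2
r_5 = 1.32294 nm / 2
r_5 = 0.6615 nm

The electron orbits at approximately 0.6615 nm from the nucleus.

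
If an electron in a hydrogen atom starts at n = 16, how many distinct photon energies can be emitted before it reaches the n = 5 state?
66

The electron can occupy levels n = 5, 6, ..., 16 during de-excitation — that is m = 16 - 5 + 1 = 12 distinct levels.

The number of distinct spectral lines equals the number of ways to choose 2 of these m levels (each pair gives one possible emission transition):

Number of lines = m(m-1)/2 = 12×11/2 = 66

These correspond to all possible transitions between the 12 levels:
16 → 15, 16 → 14, 16 → 13, 16 → 12, 16 → 11, 16 → 10, 16 → 9, 16 → 8...

Each transition produces a photon with a unique energy (and thus wavelength). This count does not depend on Z.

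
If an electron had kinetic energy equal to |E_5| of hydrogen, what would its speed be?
4.38e+05 m/s (or 0.1459% of c)

The binding energy at n = 5 for hydrogen is:
E_5 = -13.6057/5² = -0.544228 eV
|E_5| = 0.544228 eV

Convert to Joules:
KE = 0.544228 eV × (1.602177 × 10⁻¹⁹ J/eV) = 8.7195e-20 J

Using KE = ½mv²:
v = √(2·KE/m_e)
v = √(2 × 8.7195e-20 J / 9.10938 × 10⁻³¹ kg)
v = 4.38e+05 m/s

This is approximately 0.1459% the speed of light.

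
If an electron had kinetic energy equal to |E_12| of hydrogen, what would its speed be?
1.823e+05 m/s (or 0.0608% of c)

The binding energy at n = 12 for hydrogen is:
E_12 = -13.6057/12² = -0.09448403 eV
|E_12| = 0.09448403 eV

Convert to Joules:
KE = 0.09448403 eV × (1.602177 × 10⁻¹⁹ J/eV) = 1.51380e-20 J

Using KE = ½mv²:
v = √(2·KE/m_e)
v = √(2 × 1.51380e-20 J / 9.10938 × 10⁻³¹ kg)
v = 1.823e+05 m/s

This is approximately 0.0608% the speed of light.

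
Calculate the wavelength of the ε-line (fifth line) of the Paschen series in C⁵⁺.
26.509531 nm

The lines of a series are numbered from the longest wavelength (smallest ΔE) outward; the fifth line is the transition from n = n_f + 5 to n_f.
The Paschen series has all transitions ending at n_f = 3.

For C⁵⁺ (Z = 6), the fifth line (ε-line) is the jump from n = 8 to n = 3:
E_8 = -13.6057 × 6² / 8² = -7.65320625 eV
E_3 = -13.6057 × 6² / 3² = -54.42280000 eV
ΔE = E_8 - E_3 = 46.76959375 eV

λ = hc/E = 1239.84 eV·nm / 46.76959375 eV
λ = 26.509531 nm

This is the ε-line of the Paschen series in C⁵⁺.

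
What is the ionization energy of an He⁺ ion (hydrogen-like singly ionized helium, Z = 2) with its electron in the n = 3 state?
6.04698 eV

The ionization energy is the energy needed to remove the electron completely (n → ∞).

For a hydrogen-like ion with Z = 2, E_n = -13.6057 Z² / n² eV.

At n = 3: E_3 = -13.6057 × 2² / 3² = -6.04697778 eV
At n = ∞: E_∞ = 0 eV

Ionization energy = E_∞ - E_3 = 0 - (-6.04697778) = 6.04697778 eV
Ionization energy ≈ 6.04698 eV

This is also called the binding energy of the electron in state n = 3.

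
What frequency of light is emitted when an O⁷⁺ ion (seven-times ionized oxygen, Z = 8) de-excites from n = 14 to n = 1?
2.0948e+17 Hz

First, find the transition energy:
E_14 = -13.6057 × 8² / 14² = -4.44268 eV
E_1 = -13.6057 × 8² / 1² = -870.76480 eV
|ΔE| = |E_1 - E_14| = 866.32212 eV

Convert to Joules: E = 866.32212 eV × (1.602177 × 10⁻¹⁹ J/eV) = 1.388001e-16 J

Using E = hf:
f = E/h = 1.388001e-16 J / (6.62607 × 10⁻³⁴ J·s)
f = 2.0948e+17 Hz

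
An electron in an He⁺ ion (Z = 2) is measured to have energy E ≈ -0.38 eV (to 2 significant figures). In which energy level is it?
n = 12

The exact energy levels follow E_n = -13.6057 Z² / n² eV with Z = 2.

The measured value (-0.38 eV) is reported to only 2 significant figures, so we must test candidate n values and see which one matches to that precision.

Candidate energies:
  n = 10:  E = -13.6057 × 2² / 10² = -0.54423 eV
  n = 11:  E = -13.6057 × 2² / 11² = -0.44978 eV
  n = 12:  E = -13.6057 × 2² / 12² = -0.37794 eV  ← matches
  n = 13:  E = -13.6057 × 2² / 13² = -0.32203 eV
  n = 14:  E = -13.6057 × 2² / 14² = -0.27767 eV

Checking against the measurement of -0.38 eV (2 sig figs), only n = 12 agrees:
E_12 = -0.37794 eV, which rounds to -0.38 eV ✓

Therefore n = 12.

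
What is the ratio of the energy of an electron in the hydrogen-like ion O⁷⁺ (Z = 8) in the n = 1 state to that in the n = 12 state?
144.000

Using E_n = -13.6057 Z² / n² eV with Z = 8:

E_1 = -13.6057 × 8² / 1² = -870.7648 / 1 = -870.764800000 eV
E_12 = -13.6057 × 8² / 12² = -870.7648 / 144 = -6.046977778 eV

The ratio is:
E_1/E_12 = (-870.764800000) / (-6.046977778)
E_1/E_12 = (-870.7648/1) / (-870.7648/144)
E_1/E_12 = 144/1
E_1/E_12 = 144.000
(Note: the Z² factors cancel in the ratio.)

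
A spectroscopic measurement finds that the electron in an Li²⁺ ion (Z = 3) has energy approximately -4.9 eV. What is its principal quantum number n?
n = 5

The exact energy levels follow E_n = -13.6057 Z² / n² eV with Z = 3.

The measured value (-4.9 eV) is reported to only 2 significant figures, so we must test candidate n values and see which one matches to that precision.

Candidate energies:
  n = 3:  E = -13.6057 × 3² / 3² = -13.60570 eV
  n = 4:  E = -13.6057 × 3² / 4² = -7.65321 eV
  n = 5:  E = -13.6057 × 3² / 5² = -4.89805 eV  ← matches
  n = 6:  E = -13.6057 × 3² / 6² = -3.40143 eV
  n = 7:  E = -13.6057 × 3² / 7² = -2.49901 eV

Checking against the measurement of -4.9 eV (2 sig figs), only n = 5 agrees:
E_5 = -4.89805 eV, which rounds to -4.9 eV ✓

Therefore n = 5.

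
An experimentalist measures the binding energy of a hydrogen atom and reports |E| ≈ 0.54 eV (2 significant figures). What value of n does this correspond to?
n = 5

The exact energy levels follow E_n = -13.6057 eV / n².

The measured value (-0.54 eV) is reported to only 2 significant figures, so we must test candidate n values and see which one matches to that precision.

Candidate energies:
  n = 3:  E = -13.6057/3² = -1.511744 eV
  n = 4:  E = -13.6057/4² = -0.850356 eV
  n = 5:  E = -13.6057/5² = -0.544228 eV  ← matches
  n = 6:  E = -13.6057/6² = -0.377936 eV
  n = 7:  E = -13.6057/7² = -0.277667 eV

Checking against the measurement of -0.54 eV (2 sig figs), only n = 5 agrees:
E_5 = -0.544228 eV, which rounds to -0.54 eV ✓

Therefore n = 5.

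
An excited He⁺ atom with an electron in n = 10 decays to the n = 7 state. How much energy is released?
0.57 eV

The energy levels are E_n = -13.6057 Z² eV / n².

Energy at n = 10: E_10 = -13.6057 × 2² / 10² = -0.54423 eV
Energy at n = 7: E_7 = -13.6057 × 2² / 7² = -1.11067 eV

For emission (electron falling to lower state), the photon energy is:
E_photon = E_10 - E_7 = |-0.54423 - (-1.11067)|
E_photon = 0.57 eV

This energy is carried away by the emitted photon.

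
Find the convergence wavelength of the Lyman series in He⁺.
22.78 nm

The series limit corresponds to the transition from n = ∞ to n = 1.
This is the highest energy (shortest wavelength) transition in the Lyman series.

E_∞ = 0 eV
E_1 = -13.6057 × 2² / 1² = -54.4228 eV

Energy at series limit:
ΔE = E_∞ - E_1 = 0 - (-54.4228) = 54.4228 eV
λ = hc/E = 1239.84 eV·nm / 54.4228 eV = 22.78 nm

This energy equals the ionization energy from the n = 1 state of He⁺.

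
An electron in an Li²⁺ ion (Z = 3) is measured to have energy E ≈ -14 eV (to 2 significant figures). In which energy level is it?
n = 3

The exact energy levels follow E_n = -13.6057 Z² / n² eV with Z = 3.

The measured value (-14 eV) is reported to only 2 significant figures, so we must test candidate n values and see which one matches to that precision.

Candidate energies:
  n = 1:  E = -13.6057 × 3² / 1² = -122.45130 eV
  n = 2:  E = -13.6057 × 3² / 2² = -30.61283 eV
  n = 3:  E = -13.6057 × 3² / 3² = -13.60570 eV  ← matches
  n = 4:  E = -13.6057 × 3² / 4² = -7.65321 eV
  n = 5:  E = -13.6057 × 3² / 5² = -4.89805 eV

Checking against the measurement of -14 eV (2 sig figs), only n = 3 agrees:
E_3 = -13.60570 eV, which rounds to -14 eV ✓

Therefore n = 3.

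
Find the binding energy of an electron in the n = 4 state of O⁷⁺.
54.42 eV

The ionization energy is the energy needed to remove the electron completely (n → ∞).

For a hydrogen-like ion with Z = 8, E_n = -13.6057 Z² / n² eV.

At n = 4: E_4 = -13.6057 × 8² / 4² = -54.42280 eV
At n = ∞: E_∞ = 0 eV

Ionization energy = E_∞ - E_4 = 0 - (-54.42280) = 54.42280 eV
Ionization energy ≈ 54.42 eV

This is also called the binding energy of the electron in state n = 4.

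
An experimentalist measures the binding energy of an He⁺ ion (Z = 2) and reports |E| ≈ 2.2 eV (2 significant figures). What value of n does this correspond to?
n = 5

The exact energy levels follow E_n = -13.6057 Z² / n² eV with Z = 2.

The measured value (-2.2 eV) is reported to only 2 significant figures, so we must test candidate n values and see which one matches to that precision.

Candidate energies:
  n = 3:  E = -13.6057 × 2² / 3² = -6.046978 eV
  n = 4:  E = -13.6057 × 2² / 4² = -3.401425 eV
  n = 5:  E = -13.6057 × 2² / 5² = -2.176912 eV  ← matches
  n = 6:  E = -13.6057 × 2² / 6² = -1.511744 eV
  n = 7:  E = -13.6057 × 2² / 7² = -1.110669 eV

Checking against the measurement of -2.2 eV (2 sig figs), only n = 5 agrees:
E_5 = -2.176912 eV, which rounds to -2.2 eV ✓

Therefore n = 5.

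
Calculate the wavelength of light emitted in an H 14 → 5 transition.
2611.228 nm

First, find the transition energy using E_n = -13.6057 / n² eV:
E_14 = -13.6057 / 14² = -0.069416837 eV
E_5 = -13.6057 / 5² = -0.544228000 eV

Photon energy: |ΔE| = |E_5 - E_14| = 0.474811163 eV

Convert to wavelength using E = hc/λ with hc = 1239.84 eV·nm:
λ = hc/E = 1239.84 eV·nm / 0.474811163 eV
λ = 2611.228 nm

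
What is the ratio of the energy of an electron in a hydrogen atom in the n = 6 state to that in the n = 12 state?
4.000

Using E_n = -13.6057 Z² / n² eV with Z = 1:

E_6 = -13.6057 / 6² = -13.6057 / 36 = -0.377936111 eV
E_12 = -13.6057 / 12² = -13.6057 / 144 = -0.094484028 eV

The ratio is:
E_6/E_12 = (-0.377936111) / (-0.094484028)
E_6/E_12 = (-13.6057/36) / (-13.6057/144)
E_6/E_12 = 144/36
E_6/E_12 = 4.000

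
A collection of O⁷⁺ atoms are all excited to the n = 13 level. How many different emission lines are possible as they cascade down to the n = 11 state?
3

The electron can occupy levels n = 11, 12, ..., 13 during de-excitation — that is m = 13 - 11 + 1 = 3 distinct levels.

The number of distinct spectral lines equals the number of ways to choose 2 of these m levels (each pair gives one possible emission transition):

Number of lines = m(m-1)/2 = 3×2/2 = 3

These correspond to all possible transitions between the 3 levels:
13 → 12, 13 → 11, 12 → 11

Each transition produces a photon with a unique energy (and thus wavelength). This count does not depend on Z.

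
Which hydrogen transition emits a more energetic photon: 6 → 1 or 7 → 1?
7 → 1

Calculate the energy for each transition:

Transition 6 → 1:
ΔE₁ = |E_1 - E_6| = |-13.6057/1² - (-13.6057/6²)|
ΔE₁ = |-13.605700000 - (-0.377936111)| = 13.227764 eV

Transition 7 → 1:
ΔE₂ = |E_1 - E_7| = |-13.6057/1² - (-13.6057/7²)|
ΔE₂ = |-13.605700000 - (-0.277667347)| = 13.328033 eV

Since 13.328033 eV > 13.227764 eV, the transition 7 → 1 emits the more energetic photon.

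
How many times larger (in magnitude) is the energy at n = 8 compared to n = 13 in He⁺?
2.640625

Using E_n = -13.6057 Z² / n² eV with Z = 2:

E_8 = -13.6057 × 2² / 8² = -54.4228 / 64 = -0.8503562500 eV
E_13 = -13.6057 × 2² / 13² = -54.4228 / 169 = -0.3220284024 eV

The ratio is:
E_8/E_13 = (-0.8503562500) / (-0.3220284024)
E_8/E_13 = (-54.4228/64) / (-54.4228/169)
E_8/E_13 = 169/64
E_8/E_13 = 2.640625
(Note: the Z² factors cancel in the ratio.)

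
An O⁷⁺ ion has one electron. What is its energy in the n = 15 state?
-3.870066 eV

For hydrogen-like ions, the energy levels scale with Z²:
E_n = -13.6057 Z² / n² eV

For O⁷⁺ (Z = 8) at n = 15:
E_15 = -13.6057 × 8² / 15²
E_15 = -13.6057 × 64 / 225
E_15 = -870.7648 / 225
E_15 = -3.870066 eV

The energy is 64 times more negative than hydrogen at the same n due to the stronger nuclear charge.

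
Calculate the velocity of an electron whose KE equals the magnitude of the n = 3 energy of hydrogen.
7.29231e+05 m/s (or 0.24325% of c)

The binding energy at n = 3 for hydrogen is:
E_3 = -13.6057/3² = -1.51174444 eV
|E_3| = 1.51174444 eV

Convert to Joules:
KE = 1.51174444 eV × (1.602177 × 10⁻¹⁹ J/eV) = 2.4220822e-19 J

Using KE = ½mv²:
v = √(2·KE/m_e)
v = √(2 × 2.4220822e-19 J / 9.10938 × 10⁻³¹ kg)
v = 7.29231e+05 m/s

This is approximately 0.24325% the speed of light.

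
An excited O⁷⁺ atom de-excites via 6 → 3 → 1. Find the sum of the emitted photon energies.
846.58 eV

The energy levels of O⁷⁺ are E_n = -13.6057 × 8² / n² eV.

First transition (6 → 3):
ΔE₁ = |E_3 - E_6|
ΔE₁ = |-96.75164444 - (-24.18791111)| = 72.56373 eV

Second transition (3 → 1):
ΔE₂ = |E_1 - E_3|
ΔE₂ = |-870.76480000 - (-96.75164444)| = 774.01316 eV

Total energy released:
E_total = ΔE₁ + ΔE₂ = 72.56373 + 774.01316 = 846.58 eV

Note: This equals the direct transition 6 → 1: 846.58 eV ✓
Energy is conserved regardless of the path taken.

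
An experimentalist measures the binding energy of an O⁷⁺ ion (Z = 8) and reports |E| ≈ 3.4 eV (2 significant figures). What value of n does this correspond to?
n = 16

The exact energy levels follow E_n = -13.6057 Z² / n² eV with Z = 8.

The measured value (-3.4 eV) is reported to only 2 significant figures, so we must test candidate n values and see which one matches to that precision.

Candidate energies:
  n = 14:  E = -13.6057 × 8² / 14² = -4.44268 eV
  n = 15:  E = -13.6057 × 8² / 15² = -3.87007 eV
  n = 16:  E = -13.6057 × 8² / 16² = -3.40143 eV  ← matches
  n = 17:  E = -13.6057 × 8² / 17² = -3.01303 eV
  n = 18:  E = -13.6057 × 8² / 18² = -2.68755 eV

Checking against the measurement of -3.4 eV (2 sig figs), only n = 16 agrees:
E_16 = -3.40143 eV, which rounds to -3.4 eV ✓

Therefore n = 16.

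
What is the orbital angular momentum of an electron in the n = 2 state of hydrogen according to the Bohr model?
2.1091e-34 J·s (or 2ℏ)

In the Bohr model, angular momentum is quantized:
L = nℏ

where ℏ = h/(2π) = 1.054572e-34 J·s

For n = 2:
L = 2 × 1.054572e-34 J·s
L = 2.1091e-34 J·s

This can also be written as L = 2ℏ.
The angular momentum is an integer multiple of the reduced Planck constant.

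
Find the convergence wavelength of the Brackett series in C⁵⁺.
40.501 nm

The series limit corresponds to the transition from n = ∞ to n = 4.
This is the highest energy (shortest wavelength) transition in the Brackett series.

E_∞ = 0 eV
E_4 = -13.6057 × 6² / 4² = -30.61283 eV

Energy at series limit:
ΔE = E_∞ - E_4 = 0 - (-30.61283) = 30.61283 eV
λ = hc/E = 1239.84 eV·nm / 30.61283 eV = 40.501 nm

This energy equals the ionization energy from the n = 4 state of C⁵⁺.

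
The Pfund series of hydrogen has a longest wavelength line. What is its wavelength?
7455.806 nm

The longest wavelength corresponds to the smallest energy transition in the series.
The Pfund series has all transitions ending at n_f = 5.

For H, the first line (α-line) is the jump from n = 6 to n = 5:
E_6 = -13.6057 / 6² = -0.377936111 eV
E_5 = -13.6057 / 5² = -0.544228000 eV
ΔE = E_6 - E_5 = 0.166291889 eV

λ = hc/E = 1239.84 eV·nm / 0.166291889 eV
λ = 7455.806 nm

This is the α-line of the Pfund series in H.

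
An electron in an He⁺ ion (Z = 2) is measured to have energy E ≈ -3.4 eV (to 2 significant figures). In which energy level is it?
n = 4

The exact energy levels follow E_n = -13.6057 Z² / n² eV with Z = 2.

The measured value (-3.4 eV) is reported to only 2 significant figures, so we must test candidate n values and see which one matches to that precision.

Candidate energies:
  n = 2:  E = -13.6057 × 2² / 2² = -13.60570 eV
  n = 3:  E = -13.6057 × 2² / 3² = -6.04698 eV
  n = 4:  E = -13.6057 × 2² / 4² = -3.40143 eV  ← matches
  n = 5:  E = -13.6057 × 2² / 5² = -2.17691 eV
  n = 6:  E = -13.6057 × 2² / 6² = -1.51174 eV

Checking against the measurement of -3.4 eV (2 sig figs), only n = 4 agrees:
E_4 = -3.40143 eV, which rounds to -3.4 eV ✓

Therefore n = 4.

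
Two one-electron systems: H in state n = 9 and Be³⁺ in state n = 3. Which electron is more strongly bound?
Be³⁺ at n = 3 (E = -24.1879 eV)

Using E_n = -13.6057 Z² / n² eV:

H (Z = 1) at n = 9:
E = -13.6057 × 1² / 9² = -13.6057 × 1 / 81 = -0.1679716 eV

Be³⁺ (Z = 4) at n = 3:
E = -13.6057 × 4² / 3² = -13.6057 × 16 / 9 = -24.1879111 eV

Since -24.1879111 eV < -0.1679716 eV,
Be³⁺ at n = 3 is more tightly bound (requires more energy to ionize).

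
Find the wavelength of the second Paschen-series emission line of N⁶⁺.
26.15 nm

The lines of a series are numbered from the longest wavelength (smallest ΔE) outward; the second line is the transition from n = n_f + 2 to n_f.
The Paschen series has all transitions ending at n_f = 3.

For N⁶⁺ (Z = 7), the second line (β-line) is the jump from n = 5 to n = 3:
E_5 = -13.6057 × 7² / 5² = -26.6672 eV
E_3 = -13.6057 × 7² / 3² = -74.0755 eV
ΔE = E_5 - E_3 = 47.4083 eV

λ = hc/E = 1239.84 eV·nm / 47.4083 eV
λ = 26.15 nm

This is the β-line of the Paschen series in N⁶⁺.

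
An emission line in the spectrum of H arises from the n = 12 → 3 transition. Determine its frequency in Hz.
3.4269e+14 Hz

First, find the transition energy:
E_12 = -13.6057 / 12² = -0.09448403 eV
E_3 = -13.6057 / 3² = -1.51174444 eV
|ΔE| = |E_3 - E_12| = 1.41726041 eV

Convert to Joules: E = 1.41726041 eV × (1.602177 × 10⁻¹⁹ J/eV) = 2.270702e-19 J

Using E = hf:
f = E/h = 2.270702e-19 J / (6.62607 × 10⁻³⁴ J·s)
f = 3.4269e+14 Hz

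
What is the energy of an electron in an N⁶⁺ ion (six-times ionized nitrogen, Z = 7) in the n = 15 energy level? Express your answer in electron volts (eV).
-2.96302 eV

The energy levels of a hydrogen-like atom are given by:
E_n = -13.6057 Z² / n² eV  (with Z = 7 for N⁶⁺)

For n = 15:
E_15 = -13.6057 × 7² / 15²
E_15 = -13.6057 × 49 / 225
E_15 = -2.96302 eV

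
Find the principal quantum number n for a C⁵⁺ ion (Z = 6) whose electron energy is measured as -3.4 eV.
n = 12

The exact energy levels follow E_n = -13.6057 Z² / n² eV with Z = 6.

The measured value (-3.4 eV) is reported to only 2 significant figures, so we must test candidate n values and see which one matches to that precision.

Candidate energies:
  n = 10:  E = -13.6057 × 6² / 10² = -4.89805 eV
  n = 11:  E = -13.6057 × 6² / 11² = -4.04798 eV
  n = 12:  E = -13.6057 × 6² / 12² = -3.40143 eV  ← matches
  n = 13:  E = -13.6057 × 6² / 13² = -2.89826 eV
  n = 14:  E = -13.6057 × 6² / 14² = -2.49901 eV

Checking against the measurement of -3.4 eV (2 sig figs), only n = 12 agrees:
E_12 = -3.40143 eV, which rounds to -3.4 eV ✓

Therefore n = 12.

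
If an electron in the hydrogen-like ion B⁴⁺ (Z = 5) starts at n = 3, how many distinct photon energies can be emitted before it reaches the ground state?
3

The electron can occupy levels n = 1, 2, ..., 3 during de-excitation — that is m = 3 - 1 + 1 = 3 distinct levels.

The number of distinct spectral lines equals the number of ways to choose 2 of these m levels (each pair gives one possible emission transition):

Number of lines = m(m-1)/2 = 3×2/2 = 3

These correspond to all possible transitions between the 3 levels:
3 → 2, 3 → 1, 2 → 1

Each transition produces a photon with a unique energy (and thus wavelength). This count does not depend on Z.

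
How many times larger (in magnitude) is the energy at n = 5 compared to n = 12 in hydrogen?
5.760

Using E_n = -13.6057 Z² / n² eV with Z = 1:

E_5 = -13.6057 / 5² = -13.6057 / 25 = -0.544228000 eV
E_12 = -13.6057 / 12² = -13.6057 / 144 = -0.094484028 eV

The ratio is:
E_5/E_12 = (-0.544228000) / (-0.094484028)
E_5/E_12 = (-13.6057/25) / (-13.6057/144)
E_5/E_12 = 144/25
E_5/E_12 = 5.760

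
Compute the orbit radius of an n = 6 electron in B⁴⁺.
0.38101 nm (or 3.81008 Å)

The Bohr radius formula is:
r_n = n² a₀ / Z

where a₀ = 0.05291772 nm is the Bohr radius.

For B⁴⁺ (Z = 5) at n = 6:
r_6 = 6² × 0.05291772 nm / 5
r_6 = 36 × 0.05291772 nm / 5
r_6 = 1.905038 nm / 5
r_6 = 0.38101 nm

The electron orbits at approximately 0.38101 nm from the nucleus.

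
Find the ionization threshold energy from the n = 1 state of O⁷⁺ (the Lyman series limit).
870.76 eV

The series limit corresponds to the transition from n = ∞ to n = 1.
This is the highest energy (shortest wavelength) transition in the Lyman series.

E_∞ = 0 eV
E_1 = -13.6057 × 8² / 1² = -870.76 eV

Energy at series limit:
ΔE = E_∞ - E_1 = 0 - (-870.76) = 870.76 eV

This energy equals the ionization energy from the n = 1 state of O⁷⁺.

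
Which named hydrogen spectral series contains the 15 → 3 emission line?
Paschen series

The spectral series in hydrogen are named based on the final (lower) energy level:
- Lyman series: n_final = 1 (ultraviolet)
- Balmer series: n_final = 2 (visible/near-UV)
- Paschen series: n_final = 3 (infrared)
- Brackett series: n_final = 4 (infrared)
- Pfund series: n_final = 5 (far infrared)

Since this transition ends at n = 3, it belongs to the Paschen series.

For reference, this 15 → 3 line has photon energy
ΔE = 13.6057 eV × (1/3² - 1/15²) = 1.4512747 eV,
corresponding to wavelength λ = hc/ΔE = 1239.84 eV·nm / 1.4512747 eV = 854.311 nm in the infrared region.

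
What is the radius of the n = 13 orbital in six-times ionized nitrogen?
1.277585 nm (or 12.775850 Å)

The Bohr radius formula is:
r_n = n² a₀ / Z

where a₀ = 0.052917721 nm is the Bohr radius.

For N⁶⁺ (Z = 7) at n = 13:
r_13 = 13² × 0.052917721 nm / 7
r_13 = 169 × 0.052917721 nm / 7
r_13 = 8.9430948 nm / 7
r_13 = 1.277585 nm

The electron orbits at approximately 1.277585 nm from the nucleus.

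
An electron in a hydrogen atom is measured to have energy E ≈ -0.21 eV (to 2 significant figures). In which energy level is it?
n = 8

The exact energy levels follow E_n = -13.6057 eV / n².

The measured value (-0.21 eV) is reported to only 2 significant figures, so we must test candidate n values and see which one matches to that precision.

Candidate energies:
  n = 6:  E = -13.6057/6² = -0.37794 eV
  n = 7:  E = -13.6057/7² = -0.27767 eV
  n = 8:  E = -13.6057/8² = -0.21259 eV  ← matches
  n = 9:  E = -13.6057/9² = -0.16797 eV
  n = 10:  E = -13.6057/10² = -0.13606 eV

Checking against the measurement of -0.21 eV (2 sig figs), only n = 8 agrees:
E_8 = -0.21259 eV, which rounds to -0.21 eV ✓

Therefore n = 8.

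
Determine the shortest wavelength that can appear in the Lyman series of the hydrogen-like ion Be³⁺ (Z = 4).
5.6954 nm

The series limit corresponds to the transition from n = ∞ to n = 1.
This is the highest energy (shortest wavelength) transition in the Lyman series.

E_∞ = 0 eV
E_1 = -13.6057 × 4² / 1² = -217.691200 eV

Energy at series limit:
ΔE = E_∞ - E_1 = 0 - (-217.691200) = 217.691200 eV
λ = hc/E = 1239.84 eV·nm / 217.691200 eV = 5.6954 nm

This energy equals the ionization energy from the n = 1 state of Be³⁺.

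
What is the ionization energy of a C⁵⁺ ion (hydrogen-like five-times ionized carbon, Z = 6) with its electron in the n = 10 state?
4.90 eV

The ionization energy is the energy needed to remove the electron completely (n → ∞).

For a hydrogen-like ion with Z = 6, E_n = -13.6057 Z² / n² eV.

At n = 10: E_10 = -13.6057 × 6² / 10² = -4.89805 eV
At n = ∞: E_∞ = 0 eV

Ionization energy = E_∞ - E_10 = 0 - (-4.89805) = 4.89805 eV
Ionization energy ≈ 4.90 eV

This is also called the binding energy of the electron in state n = 10.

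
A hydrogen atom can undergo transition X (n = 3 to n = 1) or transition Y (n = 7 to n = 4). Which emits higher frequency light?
3 → 1

Calculate the energy for each transition:

Transition 3 → 1:
ΔE₁ = |E_1 - E_3| = |-13.6057/1² - (-13.6057/3²)|
ΔE₁ = |-13.6057000000 - (-1.5117444444)| = 12.0939556 eV

Transition 7 → 4:
ΔE₂ = |E_4 - E_7| = |-13.6057/4² - (-13.6057/7²)|
ΔE₂ = |-0.8503562500 - (-0.2776673469)| = 0.5726889 eV

Since 12.0939556 eV > 0.5726889 eV, the transition 3 → 1 emits the more energetic photon.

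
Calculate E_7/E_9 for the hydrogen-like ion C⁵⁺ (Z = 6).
1.65306

Using E_n = -13.6057 Z² / n² eV with Z = 6:

E_7 = -13.6057 × 6² / 7² = -489.8052 / 49 = -9.99602448980 eV
E_9 = -13.6057 × 6² / 9² = -489.8052 / 81 = -6.04697777778 eV

The ratio is:
E_7/E_9 = (-9.99602448980) / (-6.04697777778)
E_7/E_9 = (-489.8052/49) / (-489.8052/81)
E_7/E_9 = 81/49
E_7/E_9 = 1.65306
(Note: the Z² factors cancel in the ratio.)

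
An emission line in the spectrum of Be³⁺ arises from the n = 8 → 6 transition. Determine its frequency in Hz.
6.39692e+14 Hz

First, find the transition energy:
E_8 = -13.6057 × 4² / 8² = -3.40142500 eV
E_6 = -13.6057 × 4² / 6² = -6.04697778 eV
|ΔE| = |E_6 - E_8| = 2.64555278 eV

Convert to Joules: E = 2.64555278 eV × (1.602177 × 10⁻¹⁹ J/eV) = 4.2386438e-19 J

Using E = hf:
f = E/h = 4.2386438e-19 J / (6.62607 × 10⁻³⁴ J·s)
f = 6.39692e+14 Hz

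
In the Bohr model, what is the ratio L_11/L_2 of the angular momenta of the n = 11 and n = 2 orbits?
5.500

In the Bohr model, L_n = nℏ, so the ratio is purely the ratio of quantum numbers:

L_11/L_2 = 11ℏ / 2ℏ = 11/2 = 5.500

The angular momentum scales linearly with n.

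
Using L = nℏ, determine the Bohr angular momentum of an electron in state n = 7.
7.3820e-34 J·s (or 7ℏ)

In the Bohr model, angular momentum is quantized:
L = nℏ

where ℏ = h/(2π) = 1.054572e-34 J·s

For n = 7:
L = 7 × 1.054572e-34 J·s
L = 7.3820e-34 J·s

This can also be written as L = 7ℏ.
The angular momentum is an integer multiple of the reduced Planck constant.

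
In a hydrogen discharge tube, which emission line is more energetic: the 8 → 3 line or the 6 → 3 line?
8 → 3

Calculate the energy for each transition:

Transition 8 → 3:
ΔE₁ = |E_3 - E_8| = |-13.6057/3² - (-13.6057/8²)|
ΔE₁ = |-1.51174444444 - (-0.21258906250)| = 1.29915538 eV

Transition 6 → 3:
ΔE₂ = |E_3 - E_6| = |-13.6057/3² - (-13.6057/6²)|
ΔE₂ = |-1.51174444444 - (-0.37793611111)| = 1.13380833 eV

Since 1.29915538 eV > 1.13380833 eV, the transition 8 → 3 emits the more energetic photon.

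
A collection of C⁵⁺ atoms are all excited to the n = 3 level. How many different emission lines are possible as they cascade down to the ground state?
3

The electron can occupy levels n = 1, 2, ..., 3 during de-excitation — that is m = 3 - 1 + 1 = 3 distinct levels.

The number of distinct spectral lines equals the number of ways to choose 2 of these m levels (each pair gives one possible emission transition):

Number of lines = m(m-1)/2 = 3×2/2 = 3

These correspond to all possible transitions between the 3 levels:
3 → 2, 3 → 1, 2 → 1

Each transition produces a photon with a unique energy (and thus wavelength). This count does not depend on Z.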